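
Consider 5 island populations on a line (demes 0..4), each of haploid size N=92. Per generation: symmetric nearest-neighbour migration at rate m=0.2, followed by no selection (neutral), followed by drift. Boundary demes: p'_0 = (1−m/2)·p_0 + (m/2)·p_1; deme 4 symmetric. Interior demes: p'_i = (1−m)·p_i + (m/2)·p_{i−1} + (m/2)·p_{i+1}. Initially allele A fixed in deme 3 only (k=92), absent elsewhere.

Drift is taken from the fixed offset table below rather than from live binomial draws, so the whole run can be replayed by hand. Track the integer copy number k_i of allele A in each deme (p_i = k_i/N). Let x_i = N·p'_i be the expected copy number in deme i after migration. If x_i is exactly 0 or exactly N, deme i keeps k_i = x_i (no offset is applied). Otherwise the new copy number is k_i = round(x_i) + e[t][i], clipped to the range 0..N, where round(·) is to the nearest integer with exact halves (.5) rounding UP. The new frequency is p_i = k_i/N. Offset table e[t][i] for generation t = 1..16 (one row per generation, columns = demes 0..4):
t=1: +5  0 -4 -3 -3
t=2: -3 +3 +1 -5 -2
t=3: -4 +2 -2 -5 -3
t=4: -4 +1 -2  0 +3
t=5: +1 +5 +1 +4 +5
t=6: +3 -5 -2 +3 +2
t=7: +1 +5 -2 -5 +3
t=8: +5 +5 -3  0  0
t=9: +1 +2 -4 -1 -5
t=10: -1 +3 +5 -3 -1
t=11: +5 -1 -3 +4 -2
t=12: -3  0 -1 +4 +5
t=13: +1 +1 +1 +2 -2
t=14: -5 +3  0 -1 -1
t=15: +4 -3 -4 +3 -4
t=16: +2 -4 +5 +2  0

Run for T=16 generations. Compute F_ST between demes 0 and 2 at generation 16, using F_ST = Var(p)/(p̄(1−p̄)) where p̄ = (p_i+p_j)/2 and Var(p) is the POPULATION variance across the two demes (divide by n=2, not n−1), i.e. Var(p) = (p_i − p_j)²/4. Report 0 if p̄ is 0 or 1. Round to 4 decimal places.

0.0015

t=0: k=[0 0 0 92 0]
t=1: x=[0.0000 0.0000 9.2000 73.6000 9.2000] k=[0 0 5 71 6]
t=2: x=[0.0000 0.5000 11.1000 57.9000 12.5000] k=[0 4 12 53 11]
t=3: x=[0.4000 4.4000 15.3000 44.7000 15.2000] k=[0 6 13 40 12]
t=4: x=[0.6000 6.1000 15.0000 34.5000 14.8000] k=[0 7 13 35 18]
t=5: x=[0.7000 6.9000 14.6000 31.1000 19.7000] k=[2 12 16 35 25]
t=6: x=[3.0000 11.4000 17.5000 32.1000 26.0000] k=[6 6 16 35 28]
t=7: x=[6.0000 7.0000 16.9000 32.4000 28.7000] k=[7 12 15 27 32]
t=8: x=[7.5000 11.8000 15.9000 26.3000 31.5000] k=[13 17 13 26 32]
t=9: x=[13.4000 16.2000 14.7000 25.3000 31.4000] k=[14 18 11 24 26]
t=10: x=[14.4000 16.9000 13.0000 22.9000 25.8000] k=[13 20 18 20 25]
t=11: x=[13.7000 19.1000 18.4000 20.3000 24.5000] k=[19 18 15 24 23]
t=12: x=[18.9000 17.8000 16.2000 23.0000 23.1000] k=[16 18 15 27 28]
t=13: x=[16.2000 17.5000 16.5000 25.9000 27.9000] k=[17 19 18 28 26]
t=14: x=[17.2000 18.7000 19.1000 26.8000 26.2000] k=[12 22 19 26 25]
t=15: x=[13.0000 20.7000 20.0000 25.2000 25.1000] k=[17 18 16 28 21]
t=16: x=[17.1000 17.7000 17.4000 26.1000 21.7000] k=[19 14 22 28 22]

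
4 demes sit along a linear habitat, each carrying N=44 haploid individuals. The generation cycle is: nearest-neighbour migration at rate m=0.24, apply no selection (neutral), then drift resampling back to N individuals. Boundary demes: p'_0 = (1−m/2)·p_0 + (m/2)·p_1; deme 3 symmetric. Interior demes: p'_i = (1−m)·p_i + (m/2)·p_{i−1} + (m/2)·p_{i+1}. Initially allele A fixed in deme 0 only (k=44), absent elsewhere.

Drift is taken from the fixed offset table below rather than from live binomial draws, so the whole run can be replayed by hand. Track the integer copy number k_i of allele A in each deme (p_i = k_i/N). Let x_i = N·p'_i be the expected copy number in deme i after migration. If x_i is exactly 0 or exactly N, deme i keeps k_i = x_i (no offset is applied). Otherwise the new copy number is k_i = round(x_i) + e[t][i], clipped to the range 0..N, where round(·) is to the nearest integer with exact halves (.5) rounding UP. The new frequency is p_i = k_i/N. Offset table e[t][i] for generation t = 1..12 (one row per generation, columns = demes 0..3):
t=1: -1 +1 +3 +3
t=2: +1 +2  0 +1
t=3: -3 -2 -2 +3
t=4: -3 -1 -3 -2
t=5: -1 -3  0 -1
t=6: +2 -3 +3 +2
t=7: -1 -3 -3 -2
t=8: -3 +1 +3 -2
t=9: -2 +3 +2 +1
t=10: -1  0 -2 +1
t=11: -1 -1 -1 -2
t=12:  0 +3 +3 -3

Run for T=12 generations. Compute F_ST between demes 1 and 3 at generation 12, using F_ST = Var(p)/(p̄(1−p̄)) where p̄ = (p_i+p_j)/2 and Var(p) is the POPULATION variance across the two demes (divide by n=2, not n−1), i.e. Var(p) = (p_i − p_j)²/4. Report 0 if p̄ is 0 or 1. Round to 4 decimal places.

t=0: k=[44 0 0 0]
t=1: x=[38.7200 5.2800 0.0000 0.0000] k=[38 6 0 0]
t=2: x=[34.1600 9.1200 0.7200 0.0000] k=[35 11 1 0]
t=3: x=[32.1200 12.6800 2.0800 0.1200] k=[29 11 0 3]
t=4: x=[26.8400 11.8400 1.6800 2.6400] k=[24 11 0 1]
t=5: x=[22.4400 11.2400 1.4400 0.8800] k=[21 8 1 0]
t=6: x=[19.4400 8.7200 1.7200 0.1200] k=[21 6 5 2]
t=7: x=[19.2000 7.6800 4.7600 2.3600] k=[18 5 2 0]
t=8: x=[16.4400 6.2000 2.1200 0.2400] k=[13 7 5 0]
t=9: x=[12.2800 7.4800 4.6400 0.6000] k=[10 10 7 2]
t=10: x=[10.0000 9.6400 6.7600 2.6000] k=[9 10 5 4]
t=11: x=[9.1200 9.2800 5.4800 4.1200] k=[8 8 4 2]
t=12: x=[8.0000 7.5200 4.2400 2.2400] k=[8 11 7 0]

0.1429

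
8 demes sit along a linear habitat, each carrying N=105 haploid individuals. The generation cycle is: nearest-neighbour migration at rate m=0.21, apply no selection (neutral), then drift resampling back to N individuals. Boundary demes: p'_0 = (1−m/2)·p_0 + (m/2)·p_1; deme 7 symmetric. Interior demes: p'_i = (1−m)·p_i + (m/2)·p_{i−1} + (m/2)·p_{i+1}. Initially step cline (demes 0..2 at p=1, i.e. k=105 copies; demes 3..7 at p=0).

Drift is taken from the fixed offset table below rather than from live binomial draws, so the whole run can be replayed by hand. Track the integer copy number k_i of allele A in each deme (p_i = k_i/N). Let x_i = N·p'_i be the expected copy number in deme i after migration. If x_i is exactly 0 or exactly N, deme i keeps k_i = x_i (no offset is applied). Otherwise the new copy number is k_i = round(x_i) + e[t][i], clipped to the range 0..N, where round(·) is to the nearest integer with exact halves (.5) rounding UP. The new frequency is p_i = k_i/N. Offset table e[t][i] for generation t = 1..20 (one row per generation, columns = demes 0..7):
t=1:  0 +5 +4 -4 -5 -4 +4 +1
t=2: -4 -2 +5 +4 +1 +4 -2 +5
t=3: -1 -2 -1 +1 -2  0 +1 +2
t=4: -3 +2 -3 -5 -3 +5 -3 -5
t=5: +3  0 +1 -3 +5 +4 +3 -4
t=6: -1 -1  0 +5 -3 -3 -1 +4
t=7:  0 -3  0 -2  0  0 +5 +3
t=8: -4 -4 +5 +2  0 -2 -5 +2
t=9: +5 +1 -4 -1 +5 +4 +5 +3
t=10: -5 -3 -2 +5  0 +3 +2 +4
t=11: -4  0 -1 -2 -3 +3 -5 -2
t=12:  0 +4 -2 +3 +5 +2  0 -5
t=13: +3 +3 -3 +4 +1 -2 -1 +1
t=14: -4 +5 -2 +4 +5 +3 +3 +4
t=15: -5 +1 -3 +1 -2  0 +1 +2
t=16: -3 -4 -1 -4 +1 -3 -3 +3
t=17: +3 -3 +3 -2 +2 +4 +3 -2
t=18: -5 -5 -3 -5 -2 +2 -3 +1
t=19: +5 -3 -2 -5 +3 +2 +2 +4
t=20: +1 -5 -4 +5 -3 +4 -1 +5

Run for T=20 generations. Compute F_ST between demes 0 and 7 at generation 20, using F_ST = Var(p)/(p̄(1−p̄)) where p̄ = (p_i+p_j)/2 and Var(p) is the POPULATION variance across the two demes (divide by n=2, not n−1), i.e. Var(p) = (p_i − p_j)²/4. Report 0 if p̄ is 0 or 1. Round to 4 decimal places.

t=0: k=[105 105 105 0 0 0 0 0]
t=1: x=[105.0000 105.0000 93.9750 11.0250 0.0000 0.0000 0.0000 0.0000] k=[105 105 98 7 0 0 0 0]
t=2: x=[105.0000 104.2650 89.1800 15.8200 0.7350 0.0000 0.0000 0.0000] k=[105 102 94 20 2 0 0 0]
t=3: x=[104.6850 101.4750 87.0700 25.8800 3.6800 0.2100 0.0000 0.0000] k=[104 99 86 27 2 0 0 0]
t=4: x=[103.4750 98.1600 81.1700 30.5700 4.4150 0.2100 0.0000 0.0000] k=[100 100 78 26 1 5 0 0]
t=5: x=[100.0000 97.6900 74.8500 28.8350 4.0450 4.0550 0.5250 0.0000] k=[103 98 76 26 9 8 4 0]
t=6: x=[102.4750 96.2150 73.0600 29.4650 10.6800 7.6850 4.0000 0.4200] k=[101 95 73 34 8 5 3 4]
t=7: x=[100.3700 93.3200 71.2150 35.3650 10.4150 5.1050 3.3150 3.8950] k=[100 90 71 33 10 5 8 7]
t=8: x=[98.9500 89.0550 69.0050 34.5750 11.8900 5.8400 7.5800 7.1050] k=[95 85 74 37 12 4 3 9]
t=9: x=[93.9500 84.8950 71.2700 38.2600 13.7850 4.7350 3.7350 8.3700] k=[99 86 67 37 19 9 9 11]
t=10: x=[97.6350 85.3700 65.8450 38.2600 19.8400 10.0500 9.2100 10.7900] k=[93 82 64 43 20 13 11 15]
t=11: x=[91.8450 81.2650 63.6850 42.7900 21.6800 13.5250 11.6300 14.5800] k=[88 81 63 41 19 17 7 13]
t=12: x=[87.2650 79.8450 62.5800 41.0000 21.1000 16.1600 8.6800 12.3700] k=[87 84 61 44 26 18 9 7]
t=13: x=[86.6850 81.9000 61.6300 43.8950 27.0500 17.8950 9.7350 7.2100] k=[90 85 59 48 28 16 9 8]
t=14: x=[89.4750 82.7950 60.5750 47.0550 28.8400 16.5250 9.6300 8.1050] k=[85 88 59 51 34 20 13 12]
t=15: x=[85.3150 84.6400 61.2050 50.0550 34.3150 20.7350 13.6300 12.1050] k=[80 86 58 51 32 21 15 14]
t=16: x=[80.6300 82.4300 60.2050 49.7400 32.8400 21.5250 15.5250 14.1050] k=[78 78 59 46 34 19 13 17]
t=17: x=[78.0000 76.0050 59.6300 46.1050 33.6850 19.9450 14.0500 16.5800] k=[81 73 63 44 36 24 17 15]
t=18: x=[80.1600 72.7900 62.0550 45.1550 35.5800 24.5250 17.5250 15.2100] k=[75 68 59 40 34 27 15 16]
t=19: x=[74.2650 67.7900 57.9500 41.3650 33.8950 26.4750 16.3650 15.8950] k=[79 65 56 36 37 28 18 20]
t=20: x=[77.5300 65.5250 54.8450 38.2050 35.9500 27.8950 19.2600 19.7900] k=[79 61 51 43 33 32 18 25]

0.2645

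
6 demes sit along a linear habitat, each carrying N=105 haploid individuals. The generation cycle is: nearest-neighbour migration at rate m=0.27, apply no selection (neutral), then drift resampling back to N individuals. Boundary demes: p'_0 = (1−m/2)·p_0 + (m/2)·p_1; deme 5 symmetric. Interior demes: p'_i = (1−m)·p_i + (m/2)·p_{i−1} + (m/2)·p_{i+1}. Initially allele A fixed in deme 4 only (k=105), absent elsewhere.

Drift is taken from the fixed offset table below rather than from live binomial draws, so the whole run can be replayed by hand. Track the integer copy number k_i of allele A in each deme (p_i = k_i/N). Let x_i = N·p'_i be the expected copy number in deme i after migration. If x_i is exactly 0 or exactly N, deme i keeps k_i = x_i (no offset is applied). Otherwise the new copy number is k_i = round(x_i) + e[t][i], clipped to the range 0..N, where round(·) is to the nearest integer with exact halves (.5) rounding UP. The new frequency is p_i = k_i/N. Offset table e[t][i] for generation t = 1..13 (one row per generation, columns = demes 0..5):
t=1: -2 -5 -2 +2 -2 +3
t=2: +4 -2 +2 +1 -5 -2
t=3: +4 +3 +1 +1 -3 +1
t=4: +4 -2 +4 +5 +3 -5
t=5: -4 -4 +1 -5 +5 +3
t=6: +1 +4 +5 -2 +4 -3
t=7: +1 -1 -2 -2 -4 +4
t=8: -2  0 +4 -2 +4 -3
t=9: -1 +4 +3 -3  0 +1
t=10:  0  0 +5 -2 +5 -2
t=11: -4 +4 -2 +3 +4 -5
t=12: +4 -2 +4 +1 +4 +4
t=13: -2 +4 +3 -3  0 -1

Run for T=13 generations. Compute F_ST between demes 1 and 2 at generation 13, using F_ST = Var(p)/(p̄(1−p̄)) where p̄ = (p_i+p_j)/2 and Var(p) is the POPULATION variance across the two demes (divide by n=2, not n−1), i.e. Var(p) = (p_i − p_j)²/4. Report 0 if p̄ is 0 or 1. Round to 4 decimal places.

t=0: k=[0 0 0 0 105 0]
t=1: x=[0.0000 0.0000 0.0000 14.1750 76.6500 14.1750] k=[0 0 0 16 75 17]
t=2: x=[0.0000 0.0000 2.1600 21.8050 59.2050 24.8300] k=[0 0 4 23 54 23]
t=3: x=[0.0000 0.5400 6.0250 24.6200 45.6300 27.1850] k=[0 4 7 26 43 28]
t=4: x=[0.5400 3.8650 9.1600 25.7300 38.6800 30.0250] k=[5 2 13 31 42 25]
t=5: x=[4.5950 3.8900 13.9450 30.0550 38.2200 27.2950] k=[1 0 15 25 43 30]
t=6: x=[0.8650 2.1600 14.3250 26.0800 38.8150 31.7550] k=[2 6 19 24 43 29]
t=7: x=[2.5400 7.2150 17.9200 25.8900 38.5450 30.8900] k=[4 6 16 24 35 35]
t=8: x=[4.2700 7.0800 15.7300 24.4050 33.5150 35.0000] k=[2 7 20 22 38 32]
t=9: x=[2.6750 8.0800 18.5150 23.8900 35.0300 32.8100] k=[2 12 22 21 35 34]
t=10: x=[3.3500 12.0000 20.5150 23.0250 32.9750 34.1350] k=[3 12 26 21 38 32]
t=11: x=[4.2150 12.6750 23.4350 23.9700 34.8950 32.8100] k=[0 17 21 27 39 28]
t=12: x=[2.2950 15.2450 21.2700 27.8100 35.8950 29.4850] k=[6 13 25 29 40 33]
t=13: x=[6.9450 13.6750 23.9200 29.9450 37.5700 33.9450] k=[5 18 27 27 38 33]

0.0109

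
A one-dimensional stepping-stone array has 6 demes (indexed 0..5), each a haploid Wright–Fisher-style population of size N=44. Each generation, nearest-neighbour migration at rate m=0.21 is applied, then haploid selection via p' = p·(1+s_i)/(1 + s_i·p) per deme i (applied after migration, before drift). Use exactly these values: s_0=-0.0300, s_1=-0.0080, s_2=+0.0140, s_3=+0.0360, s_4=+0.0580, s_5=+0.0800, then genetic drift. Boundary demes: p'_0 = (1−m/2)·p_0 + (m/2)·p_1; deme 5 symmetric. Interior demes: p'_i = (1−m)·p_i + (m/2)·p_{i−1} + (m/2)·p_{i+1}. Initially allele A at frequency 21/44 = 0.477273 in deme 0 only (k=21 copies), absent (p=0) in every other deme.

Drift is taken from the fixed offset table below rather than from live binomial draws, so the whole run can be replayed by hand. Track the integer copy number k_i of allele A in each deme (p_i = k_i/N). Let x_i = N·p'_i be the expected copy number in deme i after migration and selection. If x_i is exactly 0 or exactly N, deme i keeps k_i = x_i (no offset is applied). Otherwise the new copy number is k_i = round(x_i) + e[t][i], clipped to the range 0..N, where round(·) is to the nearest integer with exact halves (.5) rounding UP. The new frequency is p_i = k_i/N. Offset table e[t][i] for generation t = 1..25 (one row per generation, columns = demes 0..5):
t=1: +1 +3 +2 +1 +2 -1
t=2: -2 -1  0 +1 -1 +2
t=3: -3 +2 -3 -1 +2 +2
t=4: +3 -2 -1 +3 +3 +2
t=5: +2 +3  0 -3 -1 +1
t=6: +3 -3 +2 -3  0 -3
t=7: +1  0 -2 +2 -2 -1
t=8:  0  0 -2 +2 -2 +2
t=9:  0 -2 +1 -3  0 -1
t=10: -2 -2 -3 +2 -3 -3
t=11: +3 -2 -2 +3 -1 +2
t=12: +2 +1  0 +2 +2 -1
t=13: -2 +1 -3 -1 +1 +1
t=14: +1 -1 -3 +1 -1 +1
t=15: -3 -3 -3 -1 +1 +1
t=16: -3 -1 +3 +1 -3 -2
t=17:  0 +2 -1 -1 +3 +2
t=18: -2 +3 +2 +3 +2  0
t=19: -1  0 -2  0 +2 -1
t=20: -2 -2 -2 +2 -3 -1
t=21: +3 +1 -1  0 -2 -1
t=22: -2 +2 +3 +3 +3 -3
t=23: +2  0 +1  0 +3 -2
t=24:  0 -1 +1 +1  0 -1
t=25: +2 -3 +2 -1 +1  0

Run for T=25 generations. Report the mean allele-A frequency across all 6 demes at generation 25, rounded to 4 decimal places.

0.1326

t=0: k=[21 0 0 0 0 0]
t=1: x=[18.4678 2.1882 0.0000 0.0000 0.0000 0.0000] k=[19 5 0 0 0 0]
t=2: x=[17.2098 5.9038 0.5323 0.0000 0.0000 0.0000] k=[15 5 1 0 0 0]
t=3: x=[13.6614 5.5907 1.3329 0.1088 0.0000 0.0000] k=[11 8 0 0 0 0]
t=4: x=[10.4405 7.4253 0.8515 0.0000 0.0000 0.0000] k=[13 5 0 0 0 0]
t=5: x=[11.8938 5.2776 0.5323 0.0000 0.0000 0.0000] k=[14 8 1 0 0 0]
t=6: x=[13.0882 7.8431 1.6520 0.1088 0.0000 0.0000] k=[16 5 4 0 0 0]
t=7: x=[14.5469 6.0082 3.7322 0.4350 0.0000 0.0000] k=[16 6 2 2 0 0]
t=8: x=[14.6508 6.5849 2.4520 1.8517 0.2221 0.0000] k=[15 7 0 4 0 0]
t=9: x=[13.8691 7.0573 1.1707 3.2653 0.4441 0.0000] k=[14 5 2 0 0 0]
t=10: x=[12.7771 5.5907 2.1330 0.2175 0.0000 0.0000] k=[11 4 0 2 0 0]
t=11: x=[10.0272 4.2838 0.6387 1.6348 0.2221 0.0000] k=[13 2 0 5 0 0]
t=12: x=[11.5832 2.9230 0.7451 4.0790 0.5551 0.0000] k=[14 4 1 6 3 0]
t=13: x=[12.6734 4.7012 1.8647 5.3233 3.1615 0.3400] k=[11 6 0 4 4 1]
t=14: x=[10.2338 5.8541 1.0643 3.6980 3.8799 1.4168] k=[11 5 0 5 3 2]
t=15: x=[10.1305 5.0689 1.0643 4.4032 3.2717 2.2647] k=[7 2 0 3 4 3]
t=16: x=[6.3086 2.2974 0.5323 2.8839 3.9899 3.3346] k=[3 1 4 4 1 1]
t=17: x=[2.7115 1.5132 3.7322 3.8062 1.3889 1.0780] k=[3 4 3 3 4 3]
t=18: x=[3.0182 3.7623 3.1454 3.2086 3.9899 3.3346] k=[1 7 5 6 6 3]
t=19: x=[1.5829 6.1176 5.3803 6.0779 5.9700 3.5588] k=[1 6 3 6 8 3]
t=20: x=[1.4808 5.1235 3.6766 6.0779 7.6135 3.7828] k=[0 3 2 8 5 3]
t=21: x=[0.3056 2.5606 2.7709 7.2670 5.3650 3.4467] k=[3 4 2 7 3 2]
t=22: x=[3.0182 3.6580 2.7709 6.2421 3.4920 2.2647] k=[1 6 6 9 6 0]
t=23: x=[1.4808 5.4366 6.3906 8.6123 5.9700 0.6796] k=[3 5 7 9 9 0]
t=24: x=[3.1205 4.9645 7.0822 9.0414 8.4327 1.0188] k=[3 4 8 10 8 0]
t=25: x=[3.0182 4.2838 7.8795 9.8477 7.7224 0.9058] k=[5 1 10 9 9 1]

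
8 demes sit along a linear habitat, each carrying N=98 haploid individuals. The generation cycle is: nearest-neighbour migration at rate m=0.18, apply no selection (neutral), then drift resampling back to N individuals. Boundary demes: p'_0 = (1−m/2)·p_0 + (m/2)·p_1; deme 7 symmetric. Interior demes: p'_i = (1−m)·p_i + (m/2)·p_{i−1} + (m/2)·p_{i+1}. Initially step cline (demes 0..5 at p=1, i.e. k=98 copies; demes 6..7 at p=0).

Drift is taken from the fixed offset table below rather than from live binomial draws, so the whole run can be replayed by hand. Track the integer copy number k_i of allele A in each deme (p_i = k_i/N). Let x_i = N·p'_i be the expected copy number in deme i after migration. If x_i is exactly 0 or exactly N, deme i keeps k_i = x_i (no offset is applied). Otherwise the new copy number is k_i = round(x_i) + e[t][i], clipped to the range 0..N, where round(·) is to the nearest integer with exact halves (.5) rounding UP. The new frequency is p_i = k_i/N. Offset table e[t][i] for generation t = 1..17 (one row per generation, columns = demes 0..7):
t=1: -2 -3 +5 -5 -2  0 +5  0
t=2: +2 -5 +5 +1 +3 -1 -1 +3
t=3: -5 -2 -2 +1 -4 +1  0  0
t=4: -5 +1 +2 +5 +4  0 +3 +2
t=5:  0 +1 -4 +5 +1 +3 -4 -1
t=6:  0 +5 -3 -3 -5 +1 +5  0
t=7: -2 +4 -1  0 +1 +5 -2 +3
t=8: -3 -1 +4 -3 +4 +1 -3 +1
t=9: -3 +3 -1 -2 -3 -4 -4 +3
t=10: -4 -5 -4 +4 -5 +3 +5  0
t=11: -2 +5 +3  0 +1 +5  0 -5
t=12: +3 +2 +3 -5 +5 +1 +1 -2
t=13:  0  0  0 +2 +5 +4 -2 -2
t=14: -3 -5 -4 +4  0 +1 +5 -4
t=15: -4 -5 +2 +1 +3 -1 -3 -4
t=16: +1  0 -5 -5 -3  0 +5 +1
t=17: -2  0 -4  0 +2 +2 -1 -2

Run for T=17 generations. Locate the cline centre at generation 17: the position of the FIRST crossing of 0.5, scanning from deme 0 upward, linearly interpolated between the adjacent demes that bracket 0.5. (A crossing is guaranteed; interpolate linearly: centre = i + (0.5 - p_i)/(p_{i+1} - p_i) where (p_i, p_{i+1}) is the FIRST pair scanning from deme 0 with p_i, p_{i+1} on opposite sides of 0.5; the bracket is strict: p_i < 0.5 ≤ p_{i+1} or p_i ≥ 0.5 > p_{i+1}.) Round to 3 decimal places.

5.960

t=0: k=[98 98 98 98 98 98 0 0]
t=1: x=[98.0000 98.0000 98.0000 98.0000 98.0000 89.1800 8.8200 0.0000] k=[98 98 98 98 98 89 14 0]
t=2: x=[98.0000 98.0000 98.0000 98.0000 97.1900 83.0600 19.4900 1.2600] k=[98 98 98 98 98 82 18 4]
t=3: x=[98.0000 98.0000 98.0000 98.0000 96.5600 77.6800 22.5000 5.2600] k=[98 98 98 98 93 79 23 5]
t=4: x=[98.0000 98.0000 98.0000 97.5500 92.1900 75.2200 26.4200 6.6200] k=[98 98 98 98 96 75 29 9]
t=5: x=[98.0000 98.0000 98.0000 97.8200 94.2900 72.7500 31.3400 10.8000] k=[98 98 98 98 95 76 27 10]
t=6: x=[98.0000 98.0000 98.0000 97.7300 93.5600 73.3000 29.8800 11.5300] k=[98 98 98 95 89 74 35 12]
t=7: x=[98.0000 98.0000 97.7300 94.7300 88.1900 71.8400 36.4400 14.0700] k=[98 98 97 95 89 77 34 17]
t=8: x=[98.0000 97.9100 96.9100 94.6400 88.4600 74.2100 36.3400 18.5300] k=[98 97 98 92 92 75 33 20]
t=9: x=[97.9100 97.1800 97.3700 92.5400 90.4700 72.7500 35.6100 21.1700] k=[95 98 96 91 87 69 32 24]
t=10: x=[95.2700 97.5500 95.7300 91.0900 85.7400 67.2900 34.6100 24.7200] k=[91 93 92 95 81 70 40 25]
t=11: x=[91.1800 92.7300 92.3600 93.4700 81.2700 68.2900 41.3500 26.3500] k=[89 98 95 93 82 73 41 21]
t=12: x=[89.8100 96.9200 95.0900 92.1900 82.1800 70.9300 42.0800 22.8000] k=[93 98 98 87 87 72 43 21]
t=13: x=[93.4500 97.5500 97.0100 87.9900 85.6500 70.7400 43.6300 22.9800] k=[93 98 97 90 91 75 42 21]
t=14: x=[93.4500 97.4600 96.4600 90.7200 89.4700 73.4700 43.0800 22.8900] k=[90 92 92 95 89 74 48 19]
t=15: x=[90.1800 91.8200 92.2700 94.1900 88.1900 73.0100 47.7300 21.6100] k=[86 87 94 95 91 72 45 18]
t=16: x=[86.0900 87.5400 93.4600 94.5500 89.6500 71.2800 45.0000 20.4300] k=[87 88 88 90 87 71 50 21]
t=17: x=[87.0900 87.9100 88.1800 89.5500 85.8300 70.5500 49.2800 23.6100] k=[85 88 84 90 88 73 48 22]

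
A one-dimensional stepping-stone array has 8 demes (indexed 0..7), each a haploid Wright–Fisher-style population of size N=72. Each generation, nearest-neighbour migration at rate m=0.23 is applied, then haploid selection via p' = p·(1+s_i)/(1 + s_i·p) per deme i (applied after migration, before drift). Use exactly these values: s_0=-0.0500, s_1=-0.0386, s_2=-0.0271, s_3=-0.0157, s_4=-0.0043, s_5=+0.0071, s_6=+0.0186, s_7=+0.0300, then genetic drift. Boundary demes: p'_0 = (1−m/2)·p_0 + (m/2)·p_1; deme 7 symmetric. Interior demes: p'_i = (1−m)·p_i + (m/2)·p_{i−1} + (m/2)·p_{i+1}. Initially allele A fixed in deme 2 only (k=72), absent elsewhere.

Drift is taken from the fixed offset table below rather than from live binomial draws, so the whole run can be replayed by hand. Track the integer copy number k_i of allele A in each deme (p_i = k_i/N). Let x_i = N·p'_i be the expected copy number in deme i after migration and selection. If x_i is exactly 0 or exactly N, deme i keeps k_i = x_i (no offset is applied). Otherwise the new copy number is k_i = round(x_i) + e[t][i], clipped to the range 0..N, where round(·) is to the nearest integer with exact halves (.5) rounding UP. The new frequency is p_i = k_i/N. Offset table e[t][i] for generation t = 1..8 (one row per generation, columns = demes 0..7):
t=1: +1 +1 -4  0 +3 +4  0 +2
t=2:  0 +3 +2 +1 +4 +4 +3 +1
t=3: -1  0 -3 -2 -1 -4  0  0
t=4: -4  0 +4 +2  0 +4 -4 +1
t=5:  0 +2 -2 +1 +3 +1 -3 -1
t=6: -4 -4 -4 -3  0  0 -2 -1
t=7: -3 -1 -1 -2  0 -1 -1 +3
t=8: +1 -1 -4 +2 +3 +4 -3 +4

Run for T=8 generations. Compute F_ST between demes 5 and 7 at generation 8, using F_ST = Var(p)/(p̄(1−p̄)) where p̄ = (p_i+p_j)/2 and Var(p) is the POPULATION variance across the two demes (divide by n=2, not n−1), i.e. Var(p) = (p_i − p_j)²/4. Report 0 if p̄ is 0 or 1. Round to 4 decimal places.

0.0588

t=0: k=[0 0 72 0 0 0 0 0]
t=1: x=[0.0000 7.9959 55.0871 8.1647 0.0000 0.0000 0.0000 0.0000] k=[0 9 51 8 0 0 0 0]
t=2: x=[0.9840 12.3861 40.7399 11.8673 0.9161 0.0000 0.0000 0.0000] k=[1 15 43 13 5 0 0 0]
t=3: x=[2.4840 16.1123 35.8355 15.3381 5.3237 0.5790 0.0000 0.0000] k=[1 16 33 13 4 0 0 0]
t=4: x=[2.5937 15.7405 28.2719 14.0849 4.5566 0.4632 0.0000 0.0000] k=[0 16 32 16 5 4 0 0]
t=5: x=[1.7502 15.5155 27.8494 16.3740 6.1258 3.6796 0.4685 0.0000] k=[2 18 26 17 9 5 0 0]
t=6: x=[3.6578 16.5725 23.6070 16.9094 9.4246 4.9173 0.5856 0.0000] k=[0 13 20 14 9 5 0 0]
t=7: x=[1.4217 11.9135 18.1298 13.9363 9.0807 4.9173 0.5856 0.0000] k=[0 11 17 12 9 4 0 0]
t=8: x=[1.2028 10.0789 15.3998 12.0702 8.7369 4.1425 0.4685 0.0000] k=[2 9 11 14 12 8 0 0]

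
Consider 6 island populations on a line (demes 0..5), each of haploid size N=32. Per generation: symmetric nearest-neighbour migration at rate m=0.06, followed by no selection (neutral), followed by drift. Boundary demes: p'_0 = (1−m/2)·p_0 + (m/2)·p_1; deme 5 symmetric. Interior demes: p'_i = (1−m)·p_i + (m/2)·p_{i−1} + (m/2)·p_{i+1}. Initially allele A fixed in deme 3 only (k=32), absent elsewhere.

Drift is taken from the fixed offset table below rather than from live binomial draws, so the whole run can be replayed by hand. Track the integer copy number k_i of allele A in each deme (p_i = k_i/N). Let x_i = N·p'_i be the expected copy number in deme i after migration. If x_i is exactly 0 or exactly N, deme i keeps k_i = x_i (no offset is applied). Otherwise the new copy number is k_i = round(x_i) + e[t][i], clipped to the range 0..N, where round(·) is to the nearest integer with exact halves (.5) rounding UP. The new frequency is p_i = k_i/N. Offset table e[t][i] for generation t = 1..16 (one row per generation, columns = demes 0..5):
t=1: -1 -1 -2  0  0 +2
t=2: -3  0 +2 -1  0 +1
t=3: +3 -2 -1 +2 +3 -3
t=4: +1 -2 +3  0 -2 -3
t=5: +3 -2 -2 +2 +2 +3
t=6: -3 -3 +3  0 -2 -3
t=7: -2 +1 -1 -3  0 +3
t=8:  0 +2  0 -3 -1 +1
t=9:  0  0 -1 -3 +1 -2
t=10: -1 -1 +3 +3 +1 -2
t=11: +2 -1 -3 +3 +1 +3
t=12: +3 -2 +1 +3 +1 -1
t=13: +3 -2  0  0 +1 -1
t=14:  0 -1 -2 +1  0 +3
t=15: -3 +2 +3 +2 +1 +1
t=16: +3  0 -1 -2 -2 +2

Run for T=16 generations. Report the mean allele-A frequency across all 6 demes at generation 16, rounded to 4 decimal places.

0.2708

t=0: k=[0 0 0 32 0 0]
t=1: x=[0.0000 0.0000 0.9600 30.0800 0.9600 0.0000] k=[0 0 0 30 1 0]
t=2: x=[0.0000 0.0000 0.9000 28.2300 1.8400 0.0300] k=[0 0 3 27 2 1]
t=3: x=[0.0000 0.0900 3.6300 25.5300 2.7200 1.0300] k=[0 0 3 28 6 0]
t=4: x=[0.0000 0.0900 3.6600 26.5900 6.4800 0.1800] k=[0 0 7 27 4 0]
t=5: x=[0.0000 0.2100 7.3900 25.7100 4.5700 0.1200] k=[0 0 5 28 7 3]
t=6: x=[0.0000 0.1500 5.5400 26.6800 7.5100 3.1200] k=[0 0 9 27 6 0]
t=7: x=[0.0000 0.2700 9.2700 25.8300 6.4500 0.1800] k=[0 1 8 23 6 3]
t=8: x=[0.0300 1.1800 8.2400 22.0400 6.4200 3.0900] k=[0 3 8 19 5 4]
t=9: x=[0.0900 3.0600 8.1800 18.2500 5.3900 4.0300] k=[0 3 7 15 6 2]
t=10: x=[0.0900 3.0300 7.1200 14.4900 6.1500 2.1200] k=[0 2 10 17 7 0]
t=11: x=[0.0600 2.1800 9.9700 16.4900 7.0900 0.2100] k=[2 1 7 19 8 3]
t=12: x=[1.9700 1.2100 7.1800 18.3100 8.1800 3.1500] k=[5 0 8 21 9 2]
t=13: x=[4.8500 0.3900 8.1500 20.2500 9.1500 2.2100] k=[8 0 8 20 10 1]
t=14: x=[7.7600 0.4800 8.1200 19.3400 10.0300 1.2700] k=[8 0 6 20 10 4]
t=15: x=[7.7600 0.4200 6.2400 19.2800 10.1200 4.1800] k=[5 2 9 21 11 5]
t=16: x=[4.9100 2.3000 9.1500 20.3400 11.1200 5.1800] k=[8 2 8 18 9 7]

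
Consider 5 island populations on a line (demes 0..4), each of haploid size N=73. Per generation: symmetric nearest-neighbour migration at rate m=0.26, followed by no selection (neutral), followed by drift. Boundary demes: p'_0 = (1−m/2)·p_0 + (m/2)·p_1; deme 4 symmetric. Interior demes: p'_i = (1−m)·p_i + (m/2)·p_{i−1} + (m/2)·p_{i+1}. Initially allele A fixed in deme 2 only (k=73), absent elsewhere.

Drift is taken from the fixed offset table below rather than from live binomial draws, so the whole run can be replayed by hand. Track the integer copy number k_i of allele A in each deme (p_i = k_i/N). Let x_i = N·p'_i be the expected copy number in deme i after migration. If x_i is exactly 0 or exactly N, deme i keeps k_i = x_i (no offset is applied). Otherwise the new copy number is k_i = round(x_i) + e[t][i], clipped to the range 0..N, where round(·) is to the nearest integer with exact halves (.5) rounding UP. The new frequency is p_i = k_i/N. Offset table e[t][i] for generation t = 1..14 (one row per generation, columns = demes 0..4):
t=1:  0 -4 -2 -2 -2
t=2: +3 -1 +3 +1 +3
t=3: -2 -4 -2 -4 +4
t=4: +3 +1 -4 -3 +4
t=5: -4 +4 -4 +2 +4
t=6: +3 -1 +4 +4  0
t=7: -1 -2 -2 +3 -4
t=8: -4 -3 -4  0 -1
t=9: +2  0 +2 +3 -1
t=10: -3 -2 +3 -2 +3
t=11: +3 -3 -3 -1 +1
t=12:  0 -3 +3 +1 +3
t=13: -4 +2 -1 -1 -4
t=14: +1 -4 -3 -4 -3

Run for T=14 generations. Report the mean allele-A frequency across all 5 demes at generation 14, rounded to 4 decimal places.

t=0: k=[0 0 73 0 0]
t=1: x=[0.0000 9.4900 54.0200 9.4900 0.0000] k=[0 5 52 7 0]
t=2: x=[0.6500 10.4600 40.0400 11.9400 0.9100] k=[4 9 43 13 4]
t=3: x=[4.6500 12.7700 34.6800 15.7300 5.1700] k=[3 9 33 12 9]
t=4: x=[3.7800 11.3400 27.1500 14.3400 9.3900] k=[7 12 23 11 13]
t=5: x=[7.6500 12.7800 20.0100 12.8200 12.7400] k=[4 17 16 15 17]
t=6: x=[5.6900 15.1800 16.0000 15.3900 16.7400] k=[9 14 20 19 17]
t=7: x=[9.6500 14.1300 19.0900 18.8700 17.2600] k=[9 12 17 22 13]
t=8: x=[9.3900 12.2600 17.0000 20.1800 14.1700] k=[5 9 13 20 13]
t=9: x=[5.5200 9.0000 13.3900 18.1800 13.9100] k=[8 9 15 21 13]
t=10: x=[8.1300 9.6500 15.0000 19.1800 14.0400] k=[5 8 18 17 17]
t=11: x=[5.3900 8.9100 16.5700 17.1300 17.0000] k=[8 6 14 16 18]
t=12: x=[7.7400 7.3000 13.2200 16.0000 17.7400] k=[8 4 16 17 21]
t=13: x=[7.4800 6.0800 14.5700 17.3900 20.4800] k=[3 8 14 16 16]
t=14: x=[3.6500 8.1300 13.4800 15.7400 16.0000] k=[5 4 10 12 13]

0.1205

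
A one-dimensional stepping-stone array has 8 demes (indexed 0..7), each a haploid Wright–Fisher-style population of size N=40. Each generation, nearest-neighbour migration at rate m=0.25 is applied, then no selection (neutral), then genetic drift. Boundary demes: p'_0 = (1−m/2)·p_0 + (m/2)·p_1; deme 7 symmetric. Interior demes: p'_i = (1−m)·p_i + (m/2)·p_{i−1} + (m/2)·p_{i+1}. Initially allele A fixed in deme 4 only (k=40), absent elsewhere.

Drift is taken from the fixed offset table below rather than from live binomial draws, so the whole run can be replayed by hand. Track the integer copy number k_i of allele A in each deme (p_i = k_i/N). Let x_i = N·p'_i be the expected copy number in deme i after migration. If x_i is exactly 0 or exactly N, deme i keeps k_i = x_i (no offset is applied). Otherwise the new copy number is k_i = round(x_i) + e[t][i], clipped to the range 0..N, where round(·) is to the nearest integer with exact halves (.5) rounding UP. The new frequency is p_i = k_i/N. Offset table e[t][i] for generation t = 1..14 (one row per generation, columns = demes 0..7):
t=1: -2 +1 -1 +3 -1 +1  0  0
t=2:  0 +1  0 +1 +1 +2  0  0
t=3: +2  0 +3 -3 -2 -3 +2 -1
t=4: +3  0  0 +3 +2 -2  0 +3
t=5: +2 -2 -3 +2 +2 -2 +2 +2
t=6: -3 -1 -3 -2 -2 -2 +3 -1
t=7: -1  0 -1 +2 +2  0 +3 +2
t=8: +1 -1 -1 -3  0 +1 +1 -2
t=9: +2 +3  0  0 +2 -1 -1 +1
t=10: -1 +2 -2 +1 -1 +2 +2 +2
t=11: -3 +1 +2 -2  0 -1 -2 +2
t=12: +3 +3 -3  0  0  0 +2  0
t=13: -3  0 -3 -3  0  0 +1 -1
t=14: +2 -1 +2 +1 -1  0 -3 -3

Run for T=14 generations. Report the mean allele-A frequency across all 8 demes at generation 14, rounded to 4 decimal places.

t=0: k=[0 0 0 0 40 0 0 0]
t=1: x=[0.0000 0.0000 0.0000 5.0000 30.0000 5.0000 0.0000 0.0000] k=[0 0 0 8 29 6 0 0]
t=2: x=[0.0000 0.0000 1.0000 9.6250 23.5000 8.1250 0.7500 0.0000] k=[0 0 1 11 25 10 1 0]
t=3: x=[0.0000 0.1250 2.1250 11.5000 21.3750 10.7500 2.0000 0.1250] k=[0 0 5 9 19 8 4 0]
t=4: x=[0.0000 0.6250 4.8750 9.7500 16.3750 8.8750 4.0000 0.5000] k=[0 1 5 13 18 7 4 4]
t=5: x=[0.1250 1.3750 5.5000 12.6250 16.0000 8.0000 4.3750 4.0000] k=[2 0 3 15 18 6 6 6]
t=6: x=[1.7500 0.6250 4.1250 13.8750 16.1250 7.5000 6.0000 6.0000] k=[0 0 1 12 14 6 9 5]
t=7: x=[0.0000 0.1250 2.2500 10.8750 12.7500 7.3750 8.1250 5.5000] k=[0 0 1 13 15 7 11 8]
t=8: x=[0.0000 0.1250 2.3750 11.7500 13.7500 8.5000 10.1250 8.3750] k=[0 0 1 9 14 10 11 6]
t=9: x=[0.0000 0.1250 1.8750 8.6250 12.8750 10.6250 10.2500 6.6250] k=[0 3 2 9 15 10 9 8]
t=10: x=[0.3750 2.5000 3.0000 8.8750 13.6250 10.5000 9.0000 8.1250] k=[0 5 1 10 13 13 11 10]
t=11: x=[0.6250 3.8750 2.6250 9.2500 12.6250 12.7500 11.1250 10.1250] k=[0 5 5 7 13 12 9 12]
t=12: x=[0.6250 4.3750 5.2500 7.5000 12.1250 11.7500 9.7500 11.6250] k=[4 7 2 8 12 12 12 12]
t=13: x=[4.3750 6.0000 3.3750 7.7500 11.5000 12.0000 12.0000 12.0000] k=[1 6 0 5 12 12 13 11]
t=14: x=[1.6250 4.6250 1.3750 5.2500 11.1250 12.1250 12.6250 11.2500] k=[4 4 3 6 10 12 10 8]

0.1781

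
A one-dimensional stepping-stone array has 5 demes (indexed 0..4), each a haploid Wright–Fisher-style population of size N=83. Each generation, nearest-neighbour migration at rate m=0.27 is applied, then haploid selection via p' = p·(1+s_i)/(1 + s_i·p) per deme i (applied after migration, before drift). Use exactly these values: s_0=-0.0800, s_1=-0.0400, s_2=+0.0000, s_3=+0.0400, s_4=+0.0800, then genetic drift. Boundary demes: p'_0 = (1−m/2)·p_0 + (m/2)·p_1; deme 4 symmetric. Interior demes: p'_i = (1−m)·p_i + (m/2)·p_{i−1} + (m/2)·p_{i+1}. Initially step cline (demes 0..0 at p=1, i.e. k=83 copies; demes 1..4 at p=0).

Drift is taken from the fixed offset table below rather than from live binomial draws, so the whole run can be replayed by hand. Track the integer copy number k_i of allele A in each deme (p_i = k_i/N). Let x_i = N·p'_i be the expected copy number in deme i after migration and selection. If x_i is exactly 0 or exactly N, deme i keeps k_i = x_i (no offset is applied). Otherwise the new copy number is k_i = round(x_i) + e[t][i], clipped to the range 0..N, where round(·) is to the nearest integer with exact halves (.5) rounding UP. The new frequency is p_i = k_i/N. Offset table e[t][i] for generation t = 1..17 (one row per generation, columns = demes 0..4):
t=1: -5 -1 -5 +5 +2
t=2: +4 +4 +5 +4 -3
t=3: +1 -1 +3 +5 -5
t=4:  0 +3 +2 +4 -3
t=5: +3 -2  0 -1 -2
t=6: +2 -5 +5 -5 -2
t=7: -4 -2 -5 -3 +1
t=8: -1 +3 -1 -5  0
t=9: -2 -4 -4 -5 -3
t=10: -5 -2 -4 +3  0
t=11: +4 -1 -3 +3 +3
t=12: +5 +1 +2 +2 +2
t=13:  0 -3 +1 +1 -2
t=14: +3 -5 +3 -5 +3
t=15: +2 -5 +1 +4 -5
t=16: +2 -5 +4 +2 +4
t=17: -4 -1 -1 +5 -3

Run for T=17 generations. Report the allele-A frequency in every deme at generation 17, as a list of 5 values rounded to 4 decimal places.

t=0: k=[83 0 0 0 0]
t=1: x=[70.9620 10.8152 0.0000 0.0000 0.0000] k=[66 10 0 0 0]
t=2: x=[56.9740 15.6841 1.3500 0.0000 0.0000] k=[61 20 6 0 0]
t=3: x=[53.9098 22.9608 7.0800 0.8421 0.0000] k=[55 22 10 6 0]
t=4: x=[48.8829 24.1304 11.0800 5.9428 0.8741] k=[49 27 13 10 0]
t=5: x=[44.3136 27.3266 14.4850 9.3763 1.4561] k=[47 25 14 8 0]
t=6: x=[42.3029 25.7543 14.6750 8.0094 1.1652] k=[44 21 20 3 0]
t=7: x=[39.1673 23.2801 17.8400 5.0736 0.4372] k=[35 21 13 2 1]
t=8: x=[31.4654 21.1600 12.5950 3.4784 1.2245] k=[30 24 12 0 1]
t=9: x=[27.6322 22.5140 12.0000 1.8237 0.9334] k=[26 19 8 0 0]
t=10: x=[23.6210 17.8807 8.4050 1.1226 0.0000] k=[19 16 4 4 0]
t=11: x=[17.4196 14.2955 5.6200 3.5924 0.5829] k=[21 13 3 7 4]
t=12: x=[18.6852 12.2962 4.8900 6.2789 4.7373] k=[24 13 7 8 7]
t=13: x=[21.1733 13.2151 7.9450 8.0094 7.6532] k=[21 10 9 9 6]
t=14: x=[18.2980 10.9559 9.1350 8.9019 6.8750] k=[21 6 12 4 10]
t=15: x=[17.7822 8.5179 10.1100 6.1083 9.8381] k=[20 4 11 10 5]
t=16: x=[16.7000 6.8442 9.9200 9.7937 6.0957] k=[19 2 14 12 10]
t=17: x=[15.6201 5.6946 12.1100 12.4082 10.9829] k=[12 5 11 17 8]

[0.1446, 0.0602, 0.1325, 0.2048, 0.0964]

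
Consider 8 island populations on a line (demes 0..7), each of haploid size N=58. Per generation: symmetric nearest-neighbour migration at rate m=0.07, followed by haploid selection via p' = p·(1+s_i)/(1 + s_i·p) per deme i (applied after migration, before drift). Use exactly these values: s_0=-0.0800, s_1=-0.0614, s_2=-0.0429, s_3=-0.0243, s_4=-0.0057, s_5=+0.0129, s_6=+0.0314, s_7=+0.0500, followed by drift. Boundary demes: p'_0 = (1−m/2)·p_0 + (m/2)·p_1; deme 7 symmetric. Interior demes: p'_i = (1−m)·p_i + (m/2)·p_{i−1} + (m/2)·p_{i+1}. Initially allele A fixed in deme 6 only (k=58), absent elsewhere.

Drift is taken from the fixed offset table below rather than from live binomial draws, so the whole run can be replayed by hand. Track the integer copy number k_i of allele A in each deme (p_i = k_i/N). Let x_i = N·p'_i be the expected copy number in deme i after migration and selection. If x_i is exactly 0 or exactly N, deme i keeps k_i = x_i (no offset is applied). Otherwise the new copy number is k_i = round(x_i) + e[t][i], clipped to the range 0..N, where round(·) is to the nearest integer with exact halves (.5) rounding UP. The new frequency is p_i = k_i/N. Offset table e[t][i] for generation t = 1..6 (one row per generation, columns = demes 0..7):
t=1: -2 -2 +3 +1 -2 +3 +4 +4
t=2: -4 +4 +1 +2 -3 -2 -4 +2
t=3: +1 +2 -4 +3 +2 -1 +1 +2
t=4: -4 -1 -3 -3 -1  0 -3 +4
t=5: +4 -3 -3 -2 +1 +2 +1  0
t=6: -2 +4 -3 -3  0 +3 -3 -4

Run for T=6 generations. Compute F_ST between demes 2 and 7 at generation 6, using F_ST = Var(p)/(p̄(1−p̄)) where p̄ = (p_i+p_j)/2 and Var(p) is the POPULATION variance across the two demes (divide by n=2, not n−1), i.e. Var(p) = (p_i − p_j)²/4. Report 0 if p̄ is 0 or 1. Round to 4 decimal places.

t=0: k=[0 0 0 0 0 0 58 0]
t=1: x=[0.0000 0.0000 0.0000 0.0000 0.0000 2.0553 54.0552 2.1278] k=[0 0 0 0 0 5 58 6]
t=2: x=[0.0000 0.0000 0.0000 0.0000 0.1740 6.7561 54.4300 8.1560] k=[0 0 0 0 0 5 50 10]
t=3: x=[0.0000 0.0000 0.0000 0.0000 0.1740 6.4733 47.2975 11.8535] k=[0 0 0 0 2 5 48 14]
t=4: x=[0.0000 0.0000 0.0000 0.0683 2.0238 6.4733 45.6089 15.7433] k=[0 0 0 0 1 6 43 20]
t=5: x=[0.0000 0.0000 0.0000 0.0342 1.1336 7.2004 41.2704 21.4604] k=[0 0 0 0 2 9 42 21]
t=6: x=[0.0000 0.0000 0.0000 0.0683 2.1631 10.0158 40.4902 22.4020] k=[0 0 0 0 2 13 37 18]

0.1837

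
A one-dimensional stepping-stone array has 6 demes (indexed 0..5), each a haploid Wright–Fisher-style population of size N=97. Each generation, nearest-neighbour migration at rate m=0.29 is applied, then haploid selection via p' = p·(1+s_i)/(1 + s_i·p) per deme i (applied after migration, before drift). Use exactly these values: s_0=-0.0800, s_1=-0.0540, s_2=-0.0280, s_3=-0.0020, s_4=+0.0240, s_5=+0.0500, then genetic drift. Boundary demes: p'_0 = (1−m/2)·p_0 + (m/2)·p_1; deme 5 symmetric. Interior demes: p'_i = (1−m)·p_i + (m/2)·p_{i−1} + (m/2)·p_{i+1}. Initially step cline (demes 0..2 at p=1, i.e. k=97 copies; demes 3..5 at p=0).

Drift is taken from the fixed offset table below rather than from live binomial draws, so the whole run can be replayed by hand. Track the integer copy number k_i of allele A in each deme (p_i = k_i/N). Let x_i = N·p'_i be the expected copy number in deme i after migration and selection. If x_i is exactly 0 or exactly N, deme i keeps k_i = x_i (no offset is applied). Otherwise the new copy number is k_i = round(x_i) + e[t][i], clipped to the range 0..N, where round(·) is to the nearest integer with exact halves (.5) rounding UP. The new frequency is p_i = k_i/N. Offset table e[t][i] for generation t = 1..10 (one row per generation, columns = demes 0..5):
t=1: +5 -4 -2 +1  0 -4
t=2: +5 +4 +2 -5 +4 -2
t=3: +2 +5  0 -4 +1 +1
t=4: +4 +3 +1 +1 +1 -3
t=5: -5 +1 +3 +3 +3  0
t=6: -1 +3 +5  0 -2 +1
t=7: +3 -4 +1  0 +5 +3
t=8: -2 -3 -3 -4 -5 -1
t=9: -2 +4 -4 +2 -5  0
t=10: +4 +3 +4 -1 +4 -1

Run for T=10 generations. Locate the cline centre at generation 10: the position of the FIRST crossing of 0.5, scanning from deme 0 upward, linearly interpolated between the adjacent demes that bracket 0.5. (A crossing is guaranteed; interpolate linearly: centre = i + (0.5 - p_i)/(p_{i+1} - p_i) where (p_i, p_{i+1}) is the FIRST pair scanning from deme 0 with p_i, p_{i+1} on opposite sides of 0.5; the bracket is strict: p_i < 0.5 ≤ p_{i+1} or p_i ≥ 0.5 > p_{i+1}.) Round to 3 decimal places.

t=0: k=[97 97 97 0 0 0]
t=1: x=[97.0000 97.0000 82.5900 14.0409 0.0000 0.0000] k=[97 97 81 15 0 0]
t=2: x=[97.0000 94.5509 73.2443 22.3605 2.2260 0.0000] k=[97 97 75 17 6 0]
t=3: x=[97.0000 93.6342 69.2204 23.7790 6.8750 0.9131] k=[97 97 69 20 8 2]
t=4: x=[97.0000 92.7185 65.3525 25.3275 9.0630 3.0090] k=[97 96 66 26 10 0]
t=5: x=[96.8424 91.5147 63.9339 29.4389 11.1010 1.5214] k=[92 93 67 32 14 2]
t=6: x=[91.7457 88.6720 65.0899 34.4205 15.1711 3.9194] k=[91 92 70 34 13 5]
t=7: x=[90.6691 88.2322 67.3890 36.1296 15.1863 6.4475] k=[94 84 68 36 20 9]
t=8: x=[92.1823 82.4570 65.0747 38.2736 21.1141 11.0643] k=[90 79 62 34 16 10]
t=9: x=[87.7290 77.2719 59.7556 35.4050 18.0864 11.3499] k=[86 81 56 37 13 11]
t=10: x=[84.3880 77.2409 56.2002 36.2295 16.5124 11.7859] k=[88 80 60 35 21 11]

2.460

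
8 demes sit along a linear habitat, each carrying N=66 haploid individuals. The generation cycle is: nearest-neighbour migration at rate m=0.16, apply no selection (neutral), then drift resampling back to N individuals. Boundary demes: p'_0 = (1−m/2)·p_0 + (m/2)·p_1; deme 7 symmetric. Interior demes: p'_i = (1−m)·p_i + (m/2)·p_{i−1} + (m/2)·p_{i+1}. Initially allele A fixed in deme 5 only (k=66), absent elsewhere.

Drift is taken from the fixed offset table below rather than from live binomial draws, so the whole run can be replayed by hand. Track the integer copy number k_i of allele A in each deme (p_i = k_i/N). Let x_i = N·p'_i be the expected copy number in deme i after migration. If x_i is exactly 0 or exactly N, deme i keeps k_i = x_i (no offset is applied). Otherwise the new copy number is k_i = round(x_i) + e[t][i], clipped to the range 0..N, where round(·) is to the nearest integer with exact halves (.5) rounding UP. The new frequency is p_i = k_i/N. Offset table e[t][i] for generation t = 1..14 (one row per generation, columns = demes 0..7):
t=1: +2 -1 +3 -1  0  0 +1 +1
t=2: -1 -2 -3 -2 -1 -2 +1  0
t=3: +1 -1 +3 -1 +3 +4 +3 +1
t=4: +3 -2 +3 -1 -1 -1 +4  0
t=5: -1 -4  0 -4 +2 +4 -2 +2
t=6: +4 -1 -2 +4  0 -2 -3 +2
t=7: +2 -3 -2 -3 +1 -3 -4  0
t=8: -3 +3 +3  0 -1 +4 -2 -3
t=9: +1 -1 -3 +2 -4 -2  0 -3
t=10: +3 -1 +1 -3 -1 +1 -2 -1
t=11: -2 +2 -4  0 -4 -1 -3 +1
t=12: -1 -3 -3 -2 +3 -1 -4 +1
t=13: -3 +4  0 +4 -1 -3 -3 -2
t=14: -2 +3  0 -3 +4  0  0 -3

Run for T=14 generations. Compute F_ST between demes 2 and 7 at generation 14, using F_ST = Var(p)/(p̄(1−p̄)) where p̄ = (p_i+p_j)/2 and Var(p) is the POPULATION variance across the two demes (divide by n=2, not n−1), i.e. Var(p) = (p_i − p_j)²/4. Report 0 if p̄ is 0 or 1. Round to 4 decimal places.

0.0026

t=0: k=[0 0 0 0 0 66 0 0]
t=1: x=[0.0000 0.0000 0.0000 0.0000 5.2800 55.4400 5.2800 0.0000] k=[0 0 0 0 5 55 6 0]
t=2: x=[0.0000 0.0000 0.0000 0.4000 8.6000 47.0800 9.4400 0.4800] k=[0 0 0 0 8 45 10 0]
t=3: x=[0.0000 0.0000 0.0000 0.6400 10.3200 39.2400 12.0000 0.8000] k=[0 0 0 0 13 43 15 2]
t=4: x=[0.0000 0.0000 0.0000 1.0400 14.3600 38.3600 16.2000 3.0400] k=[0 0 0 0 13 37 20 3]
t=5: x=[0.0000 0.0000 0.0000 1.0400 13.8800 33.7200 20.0000 4.3600] k=[0 0 0 0 16 38 18 6]
t=6: x=[0.0000 0.0000 0.0000 1.2800 16.4800 34.6400 18.6400 6.9600] k=[0 0 0 5 16 33 16 9]
t=7: x=[0.0000 0.0000 0.4000 5.4800 16.4800 30.2800 16.8000 9.5600] k=[0 0 0 2 17 27 13 10]
t=8: x=[0.0000 0.0000 0.1600 3.0400 16.6000 25.0800 13.8800 10.2400] k=[0 0 3 3 16 29 12 7]
t=9: x=[0.0000 0.2400 2.7600 4.0400 16.0000 26.6000 12.9600 7.4000] k=[0 0 0 6 12 25 13 4]
t=10: x=[0.0000 0.0000 0.4800 6.0000 12.5600 23.0000 13.2400 4.7200] k=[0 0 1 3 12 24 11 4]
t=11: x=[0.0000 0.0800 1.0800 3.5600 12.2400 22.0000 11.4800 4.5600] k=[0 2 0 4 8 21 8 6]
t=12: x=[0.1600 1.6800 0.4800 4.0000 8.7200 18.9200 8.8800 6.1600] k=[0 0 0 2 12 18 5 7]
t=13: x=[0.0000 0.0000 0.1600 2.6400 11.6800 16.4800 6.2000 6.8400] k=[0 0 0 7 11 13 3 5]
t=14: x=[0.0000 0.0000 0.5600 6.7600 10.8400 12.0400 3.9600 4.8400] k=[0 0 1 4 15 12 4 2]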